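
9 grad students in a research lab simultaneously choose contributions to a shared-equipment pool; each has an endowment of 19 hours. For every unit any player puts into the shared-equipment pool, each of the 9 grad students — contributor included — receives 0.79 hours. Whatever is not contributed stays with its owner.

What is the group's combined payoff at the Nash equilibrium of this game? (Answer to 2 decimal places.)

171.00 hours

The private return per contributed unit is 0.79 < 1, so contributing 0 is dominant for every player. At the Nash equilibrium everyone keeps their 19, and the group total is 9 × 19 = 171.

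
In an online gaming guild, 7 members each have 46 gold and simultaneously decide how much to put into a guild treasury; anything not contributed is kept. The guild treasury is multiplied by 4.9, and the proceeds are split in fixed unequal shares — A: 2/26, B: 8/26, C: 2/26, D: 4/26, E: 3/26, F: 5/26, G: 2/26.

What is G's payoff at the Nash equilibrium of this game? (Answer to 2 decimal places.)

For player j, contributing a unit is worthwhile iff 4.9 × (j's share) ≥ 1, i.e. iff j's share is at least 0.2041.
Only B (8/26) clears that bar, contributing 46; the remaining 6 contribute 0. Total contributed: 46.
G keeps 46 and receives 4.9 × 46 × 2/26 = 17.34 from the guild treasury, for a payoff of 63.34.

63.34 gold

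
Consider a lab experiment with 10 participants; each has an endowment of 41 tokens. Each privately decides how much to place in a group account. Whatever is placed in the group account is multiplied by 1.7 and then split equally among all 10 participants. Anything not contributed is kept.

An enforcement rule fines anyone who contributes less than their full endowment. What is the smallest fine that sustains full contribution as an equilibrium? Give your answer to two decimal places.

Given the others contribute fully, the best deviation is to contribute 0 (any partial contribution still incurs the fine and gives up units whose private return 0.1700 is below 1).
Deviating from 41 to 0 saves 41 tokens but forfeits the deviator's share of the drop in the group account: 1.7/10 × 41 = 6.97.
So the deviation gain is 41 − 6.97 = 34.03, and the fine must be at least 34.03 tokens to wipe it out.

34.03 tokens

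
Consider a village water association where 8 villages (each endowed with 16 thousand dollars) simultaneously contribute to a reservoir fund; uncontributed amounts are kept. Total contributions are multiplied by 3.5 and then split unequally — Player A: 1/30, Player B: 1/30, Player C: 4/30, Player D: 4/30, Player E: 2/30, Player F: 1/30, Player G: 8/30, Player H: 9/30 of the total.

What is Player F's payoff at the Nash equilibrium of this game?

A player with share s gets back 3.5·s per unit contributed, so full contribution is dominant for anyone with s > 1/3.5 = 0.2857 and zero contribution is dominant for anyone below.
Player H alone (share 9/30) is above the threshold, contributing 16; the remaining 7 contribute 0. Total contributed: 16.
Player F keeps 16 and receives 3.5 × 16 × 1/30 = 1.87 from the reservoir fund, for a payoff of 17.87.

17.87 thousand dollars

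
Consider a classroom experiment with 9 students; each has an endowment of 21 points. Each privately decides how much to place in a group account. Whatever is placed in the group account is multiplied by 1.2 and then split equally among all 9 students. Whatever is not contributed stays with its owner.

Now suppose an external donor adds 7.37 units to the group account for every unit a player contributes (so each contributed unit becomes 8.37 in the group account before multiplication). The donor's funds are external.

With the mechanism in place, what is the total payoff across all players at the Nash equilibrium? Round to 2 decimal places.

Under the mechanism each unit contributed yields 1.2 × 8.37 / 9 = 1.1160 back to its contributor per unit of net cost, which exceeds 1, making full contribution the dominant choice for everyone.
At the Nash equilibrium everyone contributes 21. Group total payoff = 1.2 × 8.37 × 189 = 1898.32.

1898.32 points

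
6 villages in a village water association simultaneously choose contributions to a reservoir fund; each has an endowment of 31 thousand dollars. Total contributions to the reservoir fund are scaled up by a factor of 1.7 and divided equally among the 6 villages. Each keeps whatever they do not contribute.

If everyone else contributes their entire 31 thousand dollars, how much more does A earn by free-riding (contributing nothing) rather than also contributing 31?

Switching from a contribution of 31 to 0 lets A keep an extra 31 thousand dollars, but lowers the reservoir fund by 31, which costs A their own share of that drop: 1.7/6 × 31 = 8.78.
Net gain = 31 − 8.78 = 22.22. The private return per contributed unit (0.2833) is below 1, so free-riding is indeed the best response regardless of what the others do.

22.22 thousand dollars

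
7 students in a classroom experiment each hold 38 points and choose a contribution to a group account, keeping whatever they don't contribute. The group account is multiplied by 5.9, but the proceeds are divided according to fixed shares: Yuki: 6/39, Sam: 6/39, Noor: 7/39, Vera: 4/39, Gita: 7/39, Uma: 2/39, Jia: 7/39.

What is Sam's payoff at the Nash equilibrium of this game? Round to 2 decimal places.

A player with share s gets back 5.9·s per unit contributed, so full contribution is dominant for anyone with s > 1/5.9 = 0.1695 and zero contribution is dominant for anyone below.
Noor, Gita and Jia are above the threshold, contributing 38 each; the remaining 4 contribute 0. Total contributed: 114.
Sam keeps 38 and receives 5.9 × 114 × 6/39 = 103.48 from the group account, for a payoff of 141.48.

141.48 points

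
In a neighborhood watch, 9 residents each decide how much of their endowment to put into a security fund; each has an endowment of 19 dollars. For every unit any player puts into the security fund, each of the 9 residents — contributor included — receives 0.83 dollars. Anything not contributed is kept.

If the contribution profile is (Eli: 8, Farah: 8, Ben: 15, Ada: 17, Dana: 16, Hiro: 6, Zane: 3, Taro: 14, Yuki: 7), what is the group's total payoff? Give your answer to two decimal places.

Total contributed: 8 + 8 + 15 + 17 + 16 + 6 + 3 + 14 + 7 = 94; total kept: 9 × 19 − 94 = 77.
The security fund pays out 0.83 × 9 × 94 = 702.18 in aggregate.
Group total = 77 + 702.18 = 779.18.

779.18 dollars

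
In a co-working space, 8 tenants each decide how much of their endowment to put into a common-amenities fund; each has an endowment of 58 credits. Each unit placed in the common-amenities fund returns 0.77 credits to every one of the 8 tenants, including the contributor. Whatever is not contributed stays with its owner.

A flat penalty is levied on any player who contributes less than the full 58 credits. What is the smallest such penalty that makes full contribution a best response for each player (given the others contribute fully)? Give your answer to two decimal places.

Given the others contribute fully, the best deviation is to contribute 0 (any partial contribution still incurs the fine and gives up units whose private return 0.77 is below 1).
Deviating from 58 to 0 saves 58 credits but forfeits the deviator's share of the drop in the common-amenities fund: 0.77 × 58 = 44.66.
So the deviation gain is 58 − 44.66 = 13.34, and the fine must be at least 13.34 credits to wipe it out.

13.34 credits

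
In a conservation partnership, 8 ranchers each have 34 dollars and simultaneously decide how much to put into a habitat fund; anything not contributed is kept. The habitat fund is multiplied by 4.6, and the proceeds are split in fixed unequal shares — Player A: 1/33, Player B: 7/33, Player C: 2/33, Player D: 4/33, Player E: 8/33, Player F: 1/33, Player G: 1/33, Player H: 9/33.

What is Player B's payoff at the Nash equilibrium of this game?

Each unit j contributes comes back to j as 4.6 × (j's share), so j prefers to contribute only if that share exceeds 1/4.6 = 0.2174; otherwise keeping the unit dominates.
The shares above 0.2174 belong to Player E and Player H, contributing 34 each; the remaining 6 contribute 0. Total contributed: 68.
Player B keeps 34 and receives 4.6 × 68 × 7/33 = 66.35 from the habitat fund, for a payoff of 100.35.

100.35 dollars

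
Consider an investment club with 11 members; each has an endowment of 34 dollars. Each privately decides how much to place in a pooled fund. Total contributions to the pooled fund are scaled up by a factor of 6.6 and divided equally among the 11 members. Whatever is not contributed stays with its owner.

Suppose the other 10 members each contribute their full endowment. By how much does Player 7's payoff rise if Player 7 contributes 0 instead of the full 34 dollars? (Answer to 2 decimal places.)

13.60 dollars

Switching from a contribution of 34 to 0 lets Player 7 keep an extra 34 dollars, but lowers the pooled fund by 34, which costs Player 7 their own share of that drop: 6.6/11 × 34 = 20.40.
Net gain = 34 − 20.40 = 13.60. The private return per contributed unit (0.6000) is below 1, so free-riding is indeed the best response regardless of what the others do.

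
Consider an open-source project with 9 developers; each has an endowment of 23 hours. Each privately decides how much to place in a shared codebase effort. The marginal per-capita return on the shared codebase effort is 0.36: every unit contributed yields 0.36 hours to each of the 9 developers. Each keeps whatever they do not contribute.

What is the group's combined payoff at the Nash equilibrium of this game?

The private return per contributed unit is 0.36 < 1, so contributing 0 is dominant for every player. At the Nash equilibrium everyone keeps their 23, and the group total is 9 × 23 = 207.

207.00 hours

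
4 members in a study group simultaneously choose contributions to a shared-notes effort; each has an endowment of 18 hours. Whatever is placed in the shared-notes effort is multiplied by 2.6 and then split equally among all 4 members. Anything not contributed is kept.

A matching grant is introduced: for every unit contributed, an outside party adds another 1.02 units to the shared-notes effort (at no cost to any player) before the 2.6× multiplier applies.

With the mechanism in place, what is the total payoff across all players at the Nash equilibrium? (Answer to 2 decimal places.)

378.14 hours

The effective private return per unit is now 2.6 × 2.02 / 4 = 1.3130 > 1, so every player's dominant strategy flips to full contribution.
So the Nash equilibrium is full contribution by all 4; the group earns 2.6 × 2.02 × 72 = 378.14.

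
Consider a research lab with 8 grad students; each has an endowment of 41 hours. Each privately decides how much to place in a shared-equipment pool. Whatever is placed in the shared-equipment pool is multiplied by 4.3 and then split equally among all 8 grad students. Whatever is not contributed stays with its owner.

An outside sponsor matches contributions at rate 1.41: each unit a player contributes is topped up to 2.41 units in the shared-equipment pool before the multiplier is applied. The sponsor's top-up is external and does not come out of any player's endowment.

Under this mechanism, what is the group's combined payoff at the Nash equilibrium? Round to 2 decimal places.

3399.06 hours

With the mechanism, a contributed unit returns 4.3 × 2.41 / 8 = 1.2954 per unit of net cost to the contributor — now above 1 — so contributing fully is weakly dominant for every player.
At the Nash equilibrium everyone contributes 41. Group total payoff = 4.3 × 2.41 × 328 = 3399.06.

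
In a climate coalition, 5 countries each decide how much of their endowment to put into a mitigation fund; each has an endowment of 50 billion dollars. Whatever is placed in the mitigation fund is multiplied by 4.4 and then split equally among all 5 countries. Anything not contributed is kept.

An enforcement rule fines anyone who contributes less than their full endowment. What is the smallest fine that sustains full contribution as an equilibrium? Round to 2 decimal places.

Given the others contribute fully, the best deviation is to contribute 0 (any partial contribution still incurs the fine and gives up units whose private return 0.8800 is below 1).
Deviating from 50 to 0 saves 50 billion dollars but forfeits the deviator's share of the drop in the mitigation fund: 4.4/5 × 50 = 44.00.
So the deviation gain is 50 − 44.00 = 6.00, and the fine must be at least 6.00 billion dollars to wipe it out.

6.00 billion dollars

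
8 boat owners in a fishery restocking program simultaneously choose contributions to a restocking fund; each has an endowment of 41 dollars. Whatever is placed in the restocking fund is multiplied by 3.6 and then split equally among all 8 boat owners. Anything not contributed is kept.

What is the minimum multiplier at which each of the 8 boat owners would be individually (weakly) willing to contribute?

A contributed unit returns (multiplier)/8 to its contributor.
This reaches 1 exactly when the multiplier is 8.

8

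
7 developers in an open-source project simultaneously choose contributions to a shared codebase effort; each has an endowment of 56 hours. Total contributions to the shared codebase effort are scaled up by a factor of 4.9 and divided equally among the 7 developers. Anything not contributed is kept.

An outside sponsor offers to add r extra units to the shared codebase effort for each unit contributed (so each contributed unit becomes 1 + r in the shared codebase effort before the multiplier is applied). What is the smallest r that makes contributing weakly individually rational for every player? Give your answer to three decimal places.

0.429

With matching at rate r, one contributed unit becomes (1 + r) in the shared codebase effort and returns 4.9 × (1 + r) / 7 to the contributor.
Setting this equal to 1: 1 + r = 7/4.9 = 1.4286.
So the minimum matching rate is r = 1.4286 − 1 = 0.429.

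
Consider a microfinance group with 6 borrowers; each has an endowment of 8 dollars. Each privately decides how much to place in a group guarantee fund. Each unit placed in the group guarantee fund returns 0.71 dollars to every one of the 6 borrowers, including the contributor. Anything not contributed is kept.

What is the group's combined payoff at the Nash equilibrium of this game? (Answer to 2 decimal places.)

48.00 dollars

The private return per contributed unit is 0.71 < 1, so contributing 0 is dominant for every player. At the Nash equilibrium everyone keeps their 8, and the group total is 6 × 8 = 48.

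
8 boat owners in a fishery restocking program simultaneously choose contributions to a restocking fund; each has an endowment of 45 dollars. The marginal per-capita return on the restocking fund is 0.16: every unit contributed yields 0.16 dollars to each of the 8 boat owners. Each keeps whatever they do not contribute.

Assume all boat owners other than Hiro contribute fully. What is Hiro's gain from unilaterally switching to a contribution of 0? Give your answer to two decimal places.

37.80 dollars

Switching from a contribution of 45 to 0 lets Hiro keep an extra 45 dollars, but lowers the restocking fund by 45, which costs Hiro their own share of that drop: 0.16 × 45 = 7.20.
Net gain = 45 − 7.20 = 37.80. The private return per contributed unit (0.16) is below 1, so free-riding is indeed the best response regardless of what the others do.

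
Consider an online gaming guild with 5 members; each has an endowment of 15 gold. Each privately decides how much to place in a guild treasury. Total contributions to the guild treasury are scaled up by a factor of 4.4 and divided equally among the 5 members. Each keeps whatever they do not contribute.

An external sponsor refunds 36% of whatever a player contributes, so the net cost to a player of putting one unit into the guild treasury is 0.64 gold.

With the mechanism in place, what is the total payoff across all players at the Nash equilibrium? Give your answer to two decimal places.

357.00 gold

The effective private return per unit is now (4.4/5) / 0.64 = 1.3750 > 1, so every player's dominant strategy flips to full contribution.
At the Nash equilibrium everyone contributes 15. Group total payoff = 5 × (15 × 0.36 + 4.4 × 15) = 357.00.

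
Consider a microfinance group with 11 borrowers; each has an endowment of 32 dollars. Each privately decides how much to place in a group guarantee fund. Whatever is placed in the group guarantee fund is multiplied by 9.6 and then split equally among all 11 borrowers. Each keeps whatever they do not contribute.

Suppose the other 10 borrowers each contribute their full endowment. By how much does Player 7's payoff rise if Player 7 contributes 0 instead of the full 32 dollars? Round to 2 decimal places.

4.07 dollars

Switching from a contribution of 32 to 0 lets Player 7 keep an extra 32 dollars, but lowers the group guarantee fund by 32, which costs Player 7 their own share of that drop: 9.6/11 × 32 = 27.93.
Net gain = 32 − 27.93 = 4.07. The private return per contributed unit (0.8727) is below 1, so free-riding is indeed the best response regardless of what the others do.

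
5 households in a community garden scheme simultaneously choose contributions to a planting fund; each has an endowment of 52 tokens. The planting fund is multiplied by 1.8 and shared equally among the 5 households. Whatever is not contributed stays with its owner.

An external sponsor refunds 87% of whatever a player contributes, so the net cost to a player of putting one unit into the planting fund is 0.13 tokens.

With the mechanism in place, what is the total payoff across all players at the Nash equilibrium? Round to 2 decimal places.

Under the mechanism each unit contributed yields (1.8/5) / 0.13 = 2.7692 back to its contributor per unit of net cost, which exceeds 1, making full contribution the dominant choice for everyone.
So the Nash equilibrium is full contribution by all 5; the group earns 5 × (52 × 0.87 + 1.8 × 52) = 694.20.

694.20 tokens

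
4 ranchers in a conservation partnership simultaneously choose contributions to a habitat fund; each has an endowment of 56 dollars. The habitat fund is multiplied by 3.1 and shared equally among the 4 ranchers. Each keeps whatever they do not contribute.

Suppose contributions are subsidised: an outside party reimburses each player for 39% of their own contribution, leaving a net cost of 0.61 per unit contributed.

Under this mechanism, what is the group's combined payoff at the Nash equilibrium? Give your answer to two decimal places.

The effective private return per unit is now (3.1/4) / 0.61 = 1.2705 > 1, so every player's dominant strategy flips to full contribution.
So the Nash equilibrium is full contribution by all 4; the group earns 4 × (56 × 0.39 + 3.1 × 56) = 781.76.

781.76 dollars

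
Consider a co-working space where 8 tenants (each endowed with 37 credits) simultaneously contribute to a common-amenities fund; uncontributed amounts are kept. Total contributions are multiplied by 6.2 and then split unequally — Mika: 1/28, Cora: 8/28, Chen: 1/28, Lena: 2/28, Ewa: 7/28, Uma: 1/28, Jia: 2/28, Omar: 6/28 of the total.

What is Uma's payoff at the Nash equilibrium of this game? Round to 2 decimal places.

61.58 credits

A player with share s gets back 6.2·s per unit contributed, so full contribution is dominant for anyone with s > 1/6.2 = 0.1613 and zero contribution is dominant for anyone below.
Cora, Ewa and Omar clear that bar, contributing 37 each; the remaining 5 contribute 0. Total contributed: 111.
Uma keeps 37 and receives 6.2 × 111 × 1/28 = 24.58 from the common-amenities fund, for a payoff of 61.58.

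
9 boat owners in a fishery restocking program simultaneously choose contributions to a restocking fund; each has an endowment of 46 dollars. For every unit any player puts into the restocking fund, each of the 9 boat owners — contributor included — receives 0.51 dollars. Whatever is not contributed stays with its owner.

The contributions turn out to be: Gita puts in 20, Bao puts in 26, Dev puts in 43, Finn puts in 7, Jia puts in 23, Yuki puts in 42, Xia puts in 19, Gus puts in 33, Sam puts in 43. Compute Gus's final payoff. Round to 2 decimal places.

143.56 dollars

Total contributed: 20 + 26 + 43 + 7 + 23 + 42 + 19 + 33 + 43 = 256.
Each receives 0.51 × 256 = 130.56 from the restocking fund.
Gus keeps 46 − 33 = 13, so Gus's payoff is 13 + 130.56 = 143.56.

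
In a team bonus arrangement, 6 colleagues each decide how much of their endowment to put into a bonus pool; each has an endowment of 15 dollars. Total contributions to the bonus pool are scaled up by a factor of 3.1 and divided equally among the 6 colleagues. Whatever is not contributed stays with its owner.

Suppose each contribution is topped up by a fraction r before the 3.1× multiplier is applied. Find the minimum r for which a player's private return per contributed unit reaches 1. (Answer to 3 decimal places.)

0.935

With matching at rate r, one contributed unit becomes (1 + r) in the bonus pool and returns 3.1 × (1 + r) / 6 to the contributor.
Setting this equal to 1: 1 + r = 6/3.1 = 1.9355.
So the minimum matching rate is r = 1.9355 − 1 = 0.935.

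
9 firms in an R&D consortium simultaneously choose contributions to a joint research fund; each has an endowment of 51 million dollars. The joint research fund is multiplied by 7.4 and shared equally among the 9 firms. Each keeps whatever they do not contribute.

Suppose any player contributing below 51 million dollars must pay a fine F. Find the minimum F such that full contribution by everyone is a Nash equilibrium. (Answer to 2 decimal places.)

Given the others contribute fully, the best deviation is to contribute 0 (any partial contribution still incurs the fine and gives up units whose private return 0.8222 is below 1).
Deviating from 51 to 0 saves 51 million dollars but forfeits the deviator's share of the drop in the joint research fund: 7.4/9 × 51 = 41.93.
So the deviation gain is 51 − 41.93 = 9.07, and the fine must be at least 9.07 million dollars to wipe it out.

9.07 million dollars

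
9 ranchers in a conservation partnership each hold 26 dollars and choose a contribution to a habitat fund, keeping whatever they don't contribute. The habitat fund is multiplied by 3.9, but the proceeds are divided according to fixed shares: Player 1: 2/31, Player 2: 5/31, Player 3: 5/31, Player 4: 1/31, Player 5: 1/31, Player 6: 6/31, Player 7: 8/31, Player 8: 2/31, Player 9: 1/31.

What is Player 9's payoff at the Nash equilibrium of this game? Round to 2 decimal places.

29.27 dollars

For player j, contributing a unit is worthwhile iff 3.9 × (j's share) ≥ 1, i.e. iff j's share is at least 0.2564.
The only share above 0.2564 is Player 7's 8/31, contributing 26; the remaining 8 contribute 0. Total contributed: 26.
Player 9 keeps 26 and receives 3.9 × 26 × 1/31 = 3.27 from the habitat fund, for a payoff of 29.27.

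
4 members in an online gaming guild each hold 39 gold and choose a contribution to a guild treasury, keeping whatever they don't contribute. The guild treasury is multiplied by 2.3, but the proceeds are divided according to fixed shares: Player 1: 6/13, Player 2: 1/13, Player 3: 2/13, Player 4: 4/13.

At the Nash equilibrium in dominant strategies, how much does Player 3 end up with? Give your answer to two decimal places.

For player j, contributing a unit is worthwhile iff 2.3 × (j's share) ≥ 1, i.e. iff j's share is at least 0.4348.
Player 1 alone (share 6/13) is above the threshold, contributing 39; the remaining 3 contribute 0. Total contributed: 39.
Player 3 keeps 39 and receives 2.3 × 39 × 2/13 = 13.80 from the guild treasury, for a payoff of 52.80.

52.80 gold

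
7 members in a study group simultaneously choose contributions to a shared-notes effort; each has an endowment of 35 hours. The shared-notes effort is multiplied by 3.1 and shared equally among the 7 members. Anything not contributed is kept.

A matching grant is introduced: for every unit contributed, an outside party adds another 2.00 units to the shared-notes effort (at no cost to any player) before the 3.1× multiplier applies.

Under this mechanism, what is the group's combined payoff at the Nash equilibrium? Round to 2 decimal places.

2278.50 hours

With the mechanism, a contributed unit returns 3.1 × 3.00 / 7 = 1.3286 per unit of net cost to the contributor — now above 1 — so contributing fully is weakly dominant for every player.
So the Nash equilibrium is full contribution by all 7; the group earns 3.1 × 3.00 × 245 = 2278.50.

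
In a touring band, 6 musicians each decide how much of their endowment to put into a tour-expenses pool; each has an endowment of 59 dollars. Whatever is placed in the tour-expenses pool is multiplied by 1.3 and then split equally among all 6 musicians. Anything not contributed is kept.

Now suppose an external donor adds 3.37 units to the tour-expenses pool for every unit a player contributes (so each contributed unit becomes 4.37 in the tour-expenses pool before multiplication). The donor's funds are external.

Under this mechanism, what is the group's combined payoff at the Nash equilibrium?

With the mechanism, a contributed unit returns 1.3 × 4.37 / 6 = 0.9468 per unit of net cost — still below 1 — so contributing 0 remains dominant for every player.
At the Nash equilibrium no one contributes; group total payoff = 6 × 59 = 354.

354.00 dollars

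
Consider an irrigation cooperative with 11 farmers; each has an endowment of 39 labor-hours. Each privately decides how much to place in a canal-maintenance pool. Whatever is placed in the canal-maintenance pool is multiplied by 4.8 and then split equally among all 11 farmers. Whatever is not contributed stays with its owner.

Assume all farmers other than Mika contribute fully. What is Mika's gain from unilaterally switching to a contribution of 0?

Switching from a contribution of 39 to 0 lets Mika keep an extra 39 labor-hours, but lowers the canal-maintenance pool by 39, which costs Mika their own share of that drop: 4.8/11 × 39 = 17.02.
Net gain = 39 − 17.02 = 21.98. The private return per contributed unit (0.4364) is below 1, so free-riding is indeed the best response regardless of what the others do.

21.98 labor-hours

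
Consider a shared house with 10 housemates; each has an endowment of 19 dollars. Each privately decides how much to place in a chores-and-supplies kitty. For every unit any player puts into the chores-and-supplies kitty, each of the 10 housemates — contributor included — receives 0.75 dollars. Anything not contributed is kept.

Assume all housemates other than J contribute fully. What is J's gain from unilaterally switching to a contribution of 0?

4.75 dollars

Switching from a contribution of 19 to 0 lets J keep an extra 19 dollars, but lowers the chores-and-supplies kitty by 19, which costs J their own share of that drop: 0.75 × 19 = 14.25.
Net gain = 19 − 14.25 = 4.75. The private return per contributed unit (0.75) is below 1, so free-riding is indeed the best response regardless of what the others do.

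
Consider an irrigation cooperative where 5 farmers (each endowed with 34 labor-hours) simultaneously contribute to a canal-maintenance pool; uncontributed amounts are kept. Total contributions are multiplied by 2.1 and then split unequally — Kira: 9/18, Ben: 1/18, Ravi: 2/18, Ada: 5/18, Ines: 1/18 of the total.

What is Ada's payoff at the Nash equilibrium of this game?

A player with share s gets back 2.1·s per unit contributed, so full contribution is dominant for anyone with s > 1/2.1 = 0.4762 and zero contribution is dominant for anyone below.
Kira alone (share 9/18) is above the threshold, contributing 34; the remaining 4 contribute 0. Total contributed: 34.
Ada keeps 34 and receives 2.1 × 34 × 5/18 = 19.83 from the canal-maintenance pool, for a payoff of 53.83.

53.83 labor-hours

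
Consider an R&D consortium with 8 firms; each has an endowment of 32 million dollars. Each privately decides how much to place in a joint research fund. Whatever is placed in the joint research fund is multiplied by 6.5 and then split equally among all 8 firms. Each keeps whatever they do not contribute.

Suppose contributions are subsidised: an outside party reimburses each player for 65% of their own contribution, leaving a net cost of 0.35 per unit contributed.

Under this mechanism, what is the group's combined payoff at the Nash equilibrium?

The effective private return per unit is now (6.5/8) / 0.35 = 2.3214 > 1, so every player's dominant strategy flips to full contribution.
So the Nash equilibrium is full contribution by all 8; the group earns 8 × (32 × 0.65 + 6.5 × 32) = 1830.40.

1830.40 million dollars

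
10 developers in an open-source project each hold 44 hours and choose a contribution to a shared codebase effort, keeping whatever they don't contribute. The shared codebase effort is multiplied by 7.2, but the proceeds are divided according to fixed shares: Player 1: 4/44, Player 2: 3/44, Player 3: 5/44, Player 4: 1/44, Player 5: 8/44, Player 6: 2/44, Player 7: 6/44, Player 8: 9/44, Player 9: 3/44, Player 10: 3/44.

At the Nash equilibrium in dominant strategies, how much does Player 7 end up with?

130.40 hours

For player j, contributing a unit is worthwhile iff 7.2 × (j's share) ≥ 1, i.e. iff j's share is at least 0.1389.
Player 5 and Player 8 clear that bar, contributing 44 each; the remaining 8 contribute 0. Total contributed: 88.
Player 7 keeps 44 and receives 7.2 × 88 × 6/44 = 86.40 from the shared codebase effort, for a payoff of 130.40.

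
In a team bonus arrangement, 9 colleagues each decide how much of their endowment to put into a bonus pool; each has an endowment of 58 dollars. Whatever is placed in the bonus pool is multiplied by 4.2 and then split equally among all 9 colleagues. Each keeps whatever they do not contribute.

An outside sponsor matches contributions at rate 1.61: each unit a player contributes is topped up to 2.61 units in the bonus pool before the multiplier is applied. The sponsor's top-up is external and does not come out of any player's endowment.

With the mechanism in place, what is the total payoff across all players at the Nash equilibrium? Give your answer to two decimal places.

5722.16 dollars

Under the mechanism each unit contributed yields 4.2 × 2.61 / 9 = 1.2180 back to its contributor per unit of net cost, which exceeds 1, making full contribution the dominant choice for everyone.
So the Nash equilibrium is full contribution by all 9; the group earns 4.2 × 2.61 × 522 = 5722.16.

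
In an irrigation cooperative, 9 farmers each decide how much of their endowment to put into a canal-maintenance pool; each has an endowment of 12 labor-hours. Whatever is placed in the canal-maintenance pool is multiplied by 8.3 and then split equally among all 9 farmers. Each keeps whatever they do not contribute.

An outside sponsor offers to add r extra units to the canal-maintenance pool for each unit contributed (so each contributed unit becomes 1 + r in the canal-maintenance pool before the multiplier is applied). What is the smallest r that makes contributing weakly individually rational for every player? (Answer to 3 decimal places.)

With matching at rate r, one contributed unit becomes (1 + r) in the canal-maintenance pool and returns 8.3 × (1 + r) / 9 to the contributor.
Setting this equal to 1: 1 + r = 9/8.3 = 1.0843.
So the minimum matching rate is r = 1.0843 − 1 = 0.084.

0.084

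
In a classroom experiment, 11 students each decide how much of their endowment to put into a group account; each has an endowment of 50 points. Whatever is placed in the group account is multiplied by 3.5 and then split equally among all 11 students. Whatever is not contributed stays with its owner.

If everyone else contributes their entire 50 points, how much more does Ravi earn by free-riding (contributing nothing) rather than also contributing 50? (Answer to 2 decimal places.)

Switching from a contribution of 50 to 0 lets Ravi keep an extra 50 points, but lowers the group account by 50, which costs Ravi their own share of that drop: 3.5/11 × 50 = 15.91.
Net gain = 50 − 15.91 = 34.09. The private return per contributed unit (0.3182) is below 1, so free-riding is indeed the best response regardless of what the others do.

34.09 points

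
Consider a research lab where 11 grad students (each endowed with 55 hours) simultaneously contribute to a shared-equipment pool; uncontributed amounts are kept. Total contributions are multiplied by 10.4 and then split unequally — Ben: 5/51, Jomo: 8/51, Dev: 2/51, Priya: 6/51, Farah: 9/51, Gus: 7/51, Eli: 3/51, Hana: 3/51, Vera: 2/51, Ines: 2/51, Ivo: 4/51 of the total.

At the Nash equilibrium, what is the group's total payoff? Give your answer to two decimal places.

3190.00 hours

Each unit j contributes comes back to j as 10.4 × (j's share), so j prefers to contribute only if that share exceeds 1/10.4 = 0.0962; otherwise keeping the unit dominates.
Ben, Jomo, Priya, Farah and Gus clear that bar, contributing 55 each; the remaining 6 contribute 0. Total contributed: 275.
The shared-equipment pool pays out 10.4 × 275 = 2860.00 in total (split across the unequal shares, but the aggregate is all that matters for the group sum).
The 6 free-riders keep 55 each, adding 330. Group total = 330 + 2860.00 = 3190.00.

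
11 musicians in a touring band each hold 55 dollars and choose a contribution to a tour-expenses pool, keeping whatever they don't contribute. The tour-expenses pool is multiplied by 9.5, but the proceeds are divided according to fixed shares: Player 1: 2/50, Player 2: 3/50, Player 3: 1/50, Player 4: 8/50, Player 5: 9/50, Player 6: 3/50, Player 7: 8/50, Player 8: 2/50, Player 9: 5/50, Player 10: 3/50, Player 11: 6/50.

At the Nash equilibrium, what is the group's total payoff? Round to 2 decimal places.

2475.00 dollars

Player j's private return per contributed unit is 9.5 × (j's share). Contributing is weakly dominant for j when that share is at least 1/9.5 = 0.1053, and contributing 0 is dominant otherwise.
Player 4, Player 5, Player 7 and Player 11 are above the threshold, contributing 55 each; the remaining 7 contribute 0. Total contributed: 220.
The tour-expenses pool pays out 9.5 × 220 = 2090.00 in total (split across the unequal shares, but the aggregate is all that matters for the group sum).
The 7 free-riders keep 55 each, adding 385. Group total = 385 + 2090.00 = 2475.00.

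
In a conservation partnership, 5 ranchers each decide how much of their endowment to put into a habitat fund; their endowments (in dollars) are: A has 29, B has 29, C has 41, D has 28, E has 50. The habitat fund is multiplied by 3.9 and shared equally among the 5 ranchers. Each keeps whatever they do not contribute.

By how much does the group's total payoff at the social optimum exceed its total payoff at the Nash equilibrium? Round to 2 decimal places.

513.30 dollars

The private return per contributed unit is 3.9/5 = 0.7800 < 1 for every player regardless of endowment, so the Nash equilibrium is zero contribution and the group total is Σ E_j = 29 + 29 + 41 + 28 + 50 = 177.
Each contributed unit returns 3.900 to the group, so the social optimum is full contribution by everyone: group total = 3.900 × 177 = 690.30.
Efficiency loss = (3.900 − 1) × 177 = 513.30.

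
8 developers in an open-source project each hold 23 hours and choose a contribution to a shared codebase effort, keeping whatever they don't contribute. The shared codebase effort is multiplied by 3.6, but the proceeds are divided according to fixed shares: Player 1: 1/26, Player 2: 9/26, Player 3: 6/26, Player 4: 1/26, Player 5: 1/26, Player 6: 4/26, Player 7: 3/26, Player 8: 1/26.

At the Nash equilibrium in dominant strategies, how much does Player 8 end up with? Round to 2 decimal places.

26.18 hours

Player j's private return per contributed unit is 3.6 × (j's share). Contributing is weakly dominant for j when that share is at least 1/3.6 = 0.2778, and contributing 0 is dominant otherwise.
Player 2 alone (share 9/26) is above the threshold, contributing 23; the remaining 7 contribute 0. Total contributed: 23.
Player 8 keeps 23 and receives 3.6 × 23 × 1/26 = 3.18 from the shared codebase effort, for a payoff of 26.18.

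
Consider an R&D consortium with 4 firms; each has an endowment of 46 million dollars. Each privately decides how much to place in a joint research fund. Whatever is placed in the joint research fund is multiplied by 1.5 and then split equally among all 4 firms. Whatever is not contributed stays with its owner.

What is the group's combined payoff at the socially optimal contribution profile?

276.00 million dollars

Each contributed unit returns 1.500 to the group as a whole (0.3750 to each of 4 players), which exceeds 1, so the social optimum is full contribution: group total = 1.500 × 184 = 276.00.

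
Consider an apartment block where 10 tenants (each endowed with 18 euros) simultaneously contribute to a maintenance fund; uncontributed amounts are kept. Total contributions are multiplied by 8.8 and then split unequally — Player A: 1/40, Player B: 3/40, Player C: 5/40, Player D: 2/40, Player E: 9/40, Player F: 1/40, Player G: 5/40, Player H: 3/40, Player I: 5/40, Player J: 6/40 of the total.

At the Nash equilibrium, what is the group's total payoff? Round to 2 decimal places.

Each unit j contributes comes back to j as 8.8 × (j's share), so j prefers to contribute only if that share exceeds 1/8.8 = 0.1136; otherwise keeping the unit dominates.
Player C, Player E, Player G, Player I and Player J are above the threshold, contributing 18 each; the remaining 5 contribute 0. Total contributed: 90.
The maintenance fund pays out 8.8 × 90 = 792.00 in total (split across the unequal shares, but the aggregate is all that matters for the group sum).
The 5 free-riders keep 18 each, adding 90. Group total = 90 + 792.00 = 882.00.

882.00 euros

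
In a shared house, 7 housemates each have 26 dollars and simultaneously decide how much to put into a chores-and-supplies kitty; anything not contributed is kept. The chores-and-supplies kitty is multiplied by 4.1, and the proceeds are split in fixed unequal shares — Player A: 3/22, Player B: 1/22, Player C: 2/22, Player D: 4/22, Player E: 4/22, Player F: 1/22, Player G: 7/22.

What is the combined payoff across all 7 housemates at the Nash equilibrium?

262.60 dollars

Player j's private return per contributed unit is 4.1 × (j's share). Contributing is weakly dominant for j when that share is at least 1/4.1 = 0.2439, and contributing 0 is dominant otherwise.
The only share above 0.2439 is Player G's 7/22, contributing 26; the remaining 6 contribute 0. Total contributed: 26.
The chores-and-supplies kitty pays out 4.1 × 26 = 106.60 in total (split across the unequal shares, but the aggregate is all that matters for the group sum).
The 6 free-riders keep 26 each, adding 156. Group total = 156 + 106.60 = 262.60.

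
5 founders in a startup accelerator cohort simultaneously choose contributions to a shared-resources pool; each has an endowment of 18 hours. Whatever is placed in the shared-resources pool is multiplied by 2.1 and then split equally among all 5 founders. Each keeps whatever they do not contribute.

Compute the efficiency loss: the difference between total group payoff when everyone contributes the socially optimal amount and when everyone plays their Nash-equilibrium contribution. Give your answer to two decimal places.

Each contributed unit returns 2.1/5 = 0.4200 to its contributor — below 1 — so contributing 0 is dominant for every player. At the Nash equilibrium everyone keeps their 18, and the group total is 5 × 18 = 90.
Each contributed unit returns 2.100 to the group as a whole (0.4200 to each of 5 players), which exceeds 1, so the social optimum is full contribution: group total = 2.100 × 90 = 189.00.
Efficiency loss = 189.00 − 90 = 99.00.

99.00 hours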